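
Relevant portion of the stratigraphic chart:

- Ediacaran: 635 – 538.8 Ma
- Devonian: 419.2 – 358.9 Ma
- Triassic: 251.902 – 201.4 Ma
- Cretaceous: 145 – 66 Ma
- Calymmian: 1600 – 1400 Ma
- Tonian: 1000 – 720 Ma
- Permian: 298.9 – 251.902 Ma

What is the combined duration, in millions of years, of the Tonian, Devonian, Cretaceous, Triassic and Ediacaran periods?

566.002 million years

Duration is start − end for each: (1000 − 720) + (419.2 − 358.9) + (145 − 66) + (251.902 − 201.4) + (635 − 538.8).
That is 280 + 60.3 + 79 + 50.502 + 96.2, which totals 566.002 million years.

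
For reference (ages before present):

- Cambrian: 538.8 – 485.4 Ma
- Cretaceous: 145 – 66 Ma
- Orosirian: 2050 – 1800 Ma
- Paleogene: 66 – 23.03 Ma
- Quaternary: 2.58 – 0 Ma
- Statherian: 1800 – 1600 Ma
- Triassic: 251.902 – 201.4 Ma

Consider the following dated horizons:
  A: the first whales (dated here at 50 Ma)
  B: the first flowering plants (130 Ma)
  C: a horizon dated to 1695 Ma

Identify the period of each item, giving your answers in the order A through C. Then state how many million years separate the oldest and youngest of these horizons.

A: 50 Ma lies in 66–23.03 Ma, so Paleogene.
B: 130 Ma lies in 145–66 Ma, so Cretaceous.
C: 1695 Ma lies in 1800–1600 Ma, so Statherian.
Oldest = 1695 Ma, youngest = 50 Ma → span 1645 Myr.

A — Paleogene; B — Cretaceous; C — Statherian; span 1645 million years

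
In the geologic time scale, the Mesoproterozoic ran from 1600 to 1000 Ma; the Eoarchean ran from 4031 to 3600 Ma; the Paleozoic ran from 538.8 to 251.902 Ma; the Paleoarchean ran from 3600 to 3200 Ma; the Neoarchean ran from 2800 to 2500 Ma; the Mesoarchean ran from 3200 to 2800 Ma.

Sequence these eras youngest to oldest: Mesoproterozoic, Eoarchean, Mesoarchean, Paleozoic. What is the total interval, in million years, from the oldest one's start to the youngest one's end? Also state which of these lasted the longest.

Paleozoic, Mesoproterozoic, Mesoarchean, Eoarchean; total span 3779.098 Myr; longest is Mesoproterozoic

Start ages (Ma): Eoarchean 4031, Mesoarchean 3200, Mesoproterozoic 1600, Paleozoic 538.8.
Ordered youngest to oldest: Paleozoic, Mesoproterozoic, Mesoarchean, Eoarchean.
Span = 4031 − 251.902 = 3779.098 Myr.
Durations: Paleozoic 286.898, Mesoproterozoic 600, Mesoarchean 400, Eoarchean 431 → longest is Mesoproterozoic (600 Myr).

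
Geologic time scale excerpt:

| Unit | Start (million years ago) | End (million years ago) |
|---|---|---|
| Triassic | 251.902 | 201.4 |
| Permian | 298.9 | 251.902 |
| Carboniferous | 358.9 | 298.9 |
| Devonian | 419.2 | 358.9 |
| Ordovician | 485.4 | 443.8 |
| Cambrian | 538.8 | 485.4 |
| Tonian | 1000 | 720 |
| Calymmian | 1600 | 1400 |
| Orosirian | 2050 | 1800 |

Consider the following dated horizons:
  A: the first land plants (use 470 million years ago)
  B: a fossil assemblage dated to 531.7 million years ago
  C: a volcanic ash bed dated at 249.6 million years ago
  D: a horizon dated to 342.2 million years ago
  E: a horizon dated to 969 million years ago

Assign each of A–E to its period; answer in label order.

A — Ordovician; B — Cambrian; C — Triassic; D — Carboniferous; E — Tonian

Match each age against the start–end ranges in the excerpt: A = 470 Ma → Ordovician (485.4–443.8); B = 531.7 Ma → Cambrian (538.8–485.4); C = 249.6 Ma → Triassic (251.902–201.4); D = 342.2 Ma → Carboniferous (358.9–298.9); E = 969 Ma → Tonian (1000–720).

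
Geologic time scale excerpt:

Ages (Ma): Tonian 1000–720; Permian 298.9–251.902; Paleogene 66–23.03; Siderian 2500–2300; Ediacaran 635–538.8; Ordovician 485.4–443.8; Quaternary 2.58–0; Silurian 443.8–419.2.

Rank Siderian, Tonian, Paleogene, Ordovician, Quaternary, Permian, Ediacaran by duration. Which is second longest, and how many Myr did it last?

Siderian, 200 million years

Start − end for each: Siderian 2500 − 2300 = 200; Tonian 1000 − 720 = 280; Paleogene 66 − 23.03 = 42.97; Ordovician 485.4 − 443.8 = 41.6; Quaternary 2.58 − 0 = 2.58; Permian 298.9 − 251.902 = 46.998; Ediacaran 635 − 538.8 = 96.2.
Ranking these from longest: Tonian > Siderian > Ediacaran > Permian > Paleogene > Ordovician > Quaternary.
Position 2 in that ranking is Siderian, which lasted 200 Myr.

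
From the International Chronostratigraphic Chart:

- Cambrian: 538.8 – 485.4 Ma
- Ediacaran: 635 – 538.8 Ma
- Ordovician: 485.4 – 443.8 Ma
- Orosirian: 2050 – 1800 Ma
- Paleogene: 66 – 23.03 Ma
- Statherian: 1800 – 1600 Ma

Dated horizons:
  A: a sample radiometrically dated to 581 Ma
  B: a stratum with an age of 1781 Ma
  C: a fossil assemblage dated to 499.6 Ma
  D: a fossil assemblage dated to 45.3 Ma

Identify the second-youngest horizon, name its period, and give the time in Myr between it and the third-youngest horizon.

Smaller Ma means younger, so youngest first: D 45.3 < C 499.6 < A 581 < B 1781.
Counting 2 along gives C (499.6 Ma); the excerpt puts that inside the Cambrian, 538.8–485.4 Ma.
Next in line is A (581 Ma), and 581 − 499.6 = 81.4 Myr.

C, in the Cambrian; 81.4 million years to A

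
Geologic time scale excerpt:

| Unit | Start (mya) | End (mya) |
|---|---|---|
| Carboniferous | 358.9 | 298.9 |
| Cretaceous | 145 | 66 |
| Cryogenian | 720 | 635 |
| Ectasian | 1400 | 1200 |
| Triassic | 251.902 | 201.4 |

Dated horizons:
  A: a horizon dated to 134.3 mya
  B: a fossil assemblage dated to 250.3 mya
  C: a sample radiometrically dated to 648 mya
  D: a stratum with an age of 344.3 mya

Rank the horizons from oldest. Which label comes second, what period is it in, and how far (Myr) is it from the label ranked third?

Larger Ma means older, so oldest first: C 648 > D 344.3 > B 250.3 > A 134.3.
Counting 2 along gives D (344.3 Ma); the excerpt puts that inside the Carboniferous, 358.9–298.9 Ma.
Next in line is B (250.3 Ma), and 344.3 − 250.3 = 94 Myr.

D, in the Carboniferous; 94 million years to B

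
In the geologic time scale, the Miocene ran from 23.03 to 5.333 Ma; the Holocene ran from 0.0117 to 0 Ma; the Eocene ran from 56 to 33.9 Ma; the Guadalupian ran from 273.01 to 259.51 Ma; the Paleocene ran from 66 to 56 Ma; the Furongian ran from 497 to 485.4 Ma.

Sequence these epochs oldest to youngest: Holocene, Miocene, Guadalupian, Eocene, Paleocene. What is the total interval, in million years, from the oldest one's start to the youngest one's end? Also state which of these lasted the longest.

Guadalupian → Paleocene → Eocene → Miocene → Holocene; total span 273.01 Myr; longest is Eocene

From the excerpt: Holocene 0.0117–0; Miocene 23.03–5.333; Guadalupian 273.01–259.51; Eocene 56–33.9; Paleocene 66–56 (Ma).
Larger Ma is earlier, so the oldest is Guadalupian and the youngest is Holocene; oldest to youngest: Guadalupian, Paleocene, Eocene, Miocene, Holocene.
Oldest start 273.01 minus youngest end 0 gives 273.01 Myr overall.
Individual lengths (start − end): Eocene 22.1; Holocene 0.0117; Guadalupian 13.5; Paleocene 10; Miocene 17.697. The largest is Eocene at 22.1 Myr.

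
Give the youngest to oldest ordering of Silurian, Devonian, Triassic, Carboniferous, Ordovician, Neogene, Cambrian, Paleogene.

Neogene → Paleogene → Triassic → Carboniferous → Devonian → Silurian → Ordovician → Cambrian

Group by era (each group listed oldest first) — Paleozoic: Cambrian, Ordovician, Silurian, Devonian, Carboniferous; Mesozoic: Triassic; Cenozoic: Paleogene, Neogene. The eras run Paleozoic → Mesozoic → Cenozoic. Concatenating the groups in that era order and then reversing gives youngest to oldest.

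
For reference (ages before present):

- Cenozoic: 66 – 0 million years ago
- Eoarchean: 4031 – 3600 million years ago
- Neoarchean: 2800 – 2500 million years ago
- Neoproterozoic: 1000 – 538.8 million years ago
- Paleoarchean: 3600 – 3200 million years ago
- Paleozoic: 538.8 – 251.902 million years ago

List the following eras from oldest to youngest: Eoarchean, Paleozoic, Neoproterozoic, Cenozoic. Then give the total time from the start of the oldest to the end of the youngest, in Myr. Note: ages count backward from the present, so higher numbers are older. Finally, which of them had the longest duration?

From the excerpt: Eoarchean 4031–3600; Paleozoic 538.8–251.902; Neoproterozoic 1000–538.8; Cenozoic 66–0 (Ma).
Larger Ma is earlier, so the oldest is Eoarchean and the youngest is Cenozoic; oldest to youngest: Eoarchean, Neoproterozoic, Paleozoic, Cenozoic.
Oldest start 4031 minus youngest end 0 gives 4031 Myr overall.
Individual lengths (start − end): Neoproterozoic 461.2; Paleozoic 286.898; Cenozoic 66; Eoarchean 431. The largest is Neoproterozoic at 461.2 Myr.

Eoarchean, Neoproterozoic, Paleozoic, Cenozoic; total span 4031 Myr; longest is Neoproterozoic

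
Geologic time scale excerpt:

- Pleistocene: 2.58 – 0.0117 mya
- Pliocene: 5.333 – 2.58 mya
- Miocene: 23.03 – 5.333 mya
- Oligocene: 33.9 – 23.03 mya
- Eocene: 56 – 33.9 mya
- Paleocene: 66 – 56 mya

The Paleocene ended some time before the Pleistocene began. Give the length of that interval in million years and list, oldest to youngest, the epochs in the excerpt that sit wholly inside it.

The Paleocene closes at 56 Ma and the Pleistocene opens at 2.58 Ma, so the interval is 56 − 2.58 = 53.42 Myr.
An epoch fits inside if it starts at or after 56 Ma and ends at or before 2.58 Ma; oldest first that gives Eocene, Oligocene, Miocene, Pliocene.

53.42 million years; Eocene, Oligocene, Miocene, Pliocene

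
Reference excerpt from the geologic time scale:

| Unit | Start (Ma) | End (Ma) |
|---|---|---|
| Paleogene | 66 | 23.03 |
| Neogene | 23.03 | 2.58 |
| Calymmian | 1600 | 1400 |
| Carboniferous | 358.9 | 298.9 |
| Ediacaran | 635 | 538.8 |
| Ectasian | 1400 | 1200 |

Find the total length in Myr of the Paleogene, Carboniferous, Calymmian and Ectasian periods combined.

Duration is start − end for each: (66 − 23.03) + (358.9 − 298.9) + (1600 − 1400) + (1400 − 1200).
That is 42.97 + 60 + 200 + 200, which totals 502.97 million years.

502.97 million years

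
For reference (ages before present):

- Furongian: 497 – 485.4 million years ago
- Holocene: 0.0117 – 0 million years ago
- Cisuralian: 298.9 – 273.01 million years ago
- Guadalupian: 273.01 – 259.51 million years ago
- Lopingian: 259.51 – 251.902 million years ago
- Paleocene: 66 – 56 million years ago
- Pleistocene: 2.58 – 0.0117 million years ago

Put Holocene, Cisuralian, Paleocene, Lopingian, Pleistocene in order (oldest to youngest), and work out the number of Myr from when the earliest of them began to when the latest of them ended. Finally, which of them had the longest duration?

Cisuralian → Lopingian → Paleocene → Pleistocene → Holocene; total span 298.9 Myr; longest is Cisuralian

Start ages (Ma): Cisuralian 298.9, Lopingian 259.51, Paleocene 66, Pleistocene 2.58, Holocene 0.0117.
Ordered oldest to youngest: Cisuralian, Lopingian, Paleocene, Pleistocene, Holocene.
Span = 298.9 − 0 = 298.9 Myr.
Durations: Paleocene 10, Cisuralian 25.89, Pleistocene 2.5683, Holocene 0.0117, Lopingian 7.608 → longest is Cisuralian (25.89 Myr).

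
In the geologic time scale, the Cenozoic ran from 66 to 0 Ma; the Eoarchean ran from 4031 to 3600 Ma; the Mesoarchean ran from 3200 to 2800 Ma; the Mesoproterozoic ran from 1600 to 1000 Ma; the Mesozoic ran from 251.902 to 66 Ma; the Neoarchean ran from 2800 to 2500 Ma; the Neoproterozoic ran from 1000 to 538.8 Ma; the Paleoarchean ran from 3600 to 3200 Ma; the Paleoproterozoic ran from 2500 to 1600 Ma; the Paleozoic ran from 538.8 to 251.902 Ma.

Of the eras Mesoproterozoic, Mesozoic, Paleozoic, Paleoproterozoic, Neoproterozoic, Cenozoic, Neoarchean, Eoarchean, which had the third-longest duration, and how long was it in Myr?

Neoproterozoic, 461.2 million years

Start − end for each: Mesoproterozoic 1600 − 1000 = 600; Mesozoic 251.902 − 66 = 185.902; Paleozoic 538.8 − 251.902 = 286.898; Paleoproterozoic 2500 − 1600 = 900; Neoproterozoic 1000 − 538.8 = 461.2; Cenozoic 66 − 0 = 66; Neoarchean 2800 − 2500 = 300; Eoarchean 4031 − 3600 = 431.
Ranking these from longest: Paleoproterozoic > Mesoproterozoic > Neoproterozoic > Eoarchean > Neoarchean > Paleozoic > Mesozoic > Cenozoic.
Position 3 in that ranking is Neoproterozoic, which lasted 461.2 Myr.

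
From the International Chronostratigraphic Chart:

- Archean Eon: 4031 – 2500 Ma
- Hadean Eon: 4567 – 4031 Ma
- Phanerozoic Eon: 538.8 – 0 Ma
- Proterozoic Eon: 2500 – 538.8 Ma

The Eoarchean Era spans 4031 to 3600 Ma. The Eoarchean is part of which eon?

The Eoarchean (4031–3600 Ma) lies entirely within 4031–2500 Ma, the Archean Eon.

Archean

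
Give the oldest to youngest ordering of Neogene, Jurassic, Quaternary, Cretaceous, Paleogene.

Era membership (oldest first within each) — Mesozoic: Jurassic, Cretaceous; Cenozoic: Paleogene, Neogene, Quaternary. Paleozoic precedes Mesozoic, which precedes Cenozoic. Concatenating the groups in that era order gives oldest to youngest directly.

Jurassic → Cretaceous → Paleogene → Neogene → Quaternary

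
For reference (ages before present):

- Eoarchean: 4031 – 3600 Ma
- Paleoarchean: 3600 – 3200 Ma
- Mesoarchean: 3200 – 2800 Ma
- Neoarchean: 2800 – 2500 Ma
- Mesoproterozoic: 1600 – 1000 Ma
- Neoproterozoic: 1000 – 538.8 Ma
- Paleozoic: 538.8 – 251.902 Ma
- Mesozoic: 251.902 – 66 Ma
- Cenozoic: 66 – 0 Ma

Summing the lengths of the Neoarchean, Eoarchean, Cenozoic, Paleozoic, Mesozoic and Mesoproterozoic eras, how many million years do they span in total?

1869.8 million years

Duration is start − end for each: (2800 − 2500) + (4031 − 3600) + (66 − 0) + (538.8 − 251.902) + (251.902 − 66) + (1600 − 1000).
That is 300 + 431 + 66 + 286.898 + 185.902 + 600, which totals 1869.8 million years.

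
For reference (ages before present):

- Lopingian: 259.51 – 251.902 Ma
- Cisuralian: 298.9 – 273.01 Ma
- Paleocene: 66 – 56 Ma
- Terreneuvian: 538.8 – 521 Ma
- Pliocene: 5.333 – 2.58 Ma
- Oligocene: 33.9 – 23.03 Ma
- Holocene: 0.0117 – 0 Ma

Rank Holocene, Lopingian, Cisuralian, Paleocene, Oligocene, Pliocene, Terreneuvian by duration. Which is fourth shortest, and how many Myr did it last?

Start − end for each: Holocene 0.0117 − 0 = 0.0117; Lopingian 259.51 − 251.902 = 7.608; Cisuralian 298.9 − 273.01 = 25.89; Paleocene 66 − 56 = 10; Oligocene 33.9 − 23.03 = 10.87; Pliocene 5.333 − 2.58 = 2.753; Terreneuvian 538.8 − 521 = 17.8.
Ranking these from shortest: Holocene < Pliocene < Lopingian < Paleocene < Oligocene < Terreneuvian < Cisuralian.
Position 4 in that ranking is Paleocene, which lasted 10 Myr.

Paleocene, 10 million years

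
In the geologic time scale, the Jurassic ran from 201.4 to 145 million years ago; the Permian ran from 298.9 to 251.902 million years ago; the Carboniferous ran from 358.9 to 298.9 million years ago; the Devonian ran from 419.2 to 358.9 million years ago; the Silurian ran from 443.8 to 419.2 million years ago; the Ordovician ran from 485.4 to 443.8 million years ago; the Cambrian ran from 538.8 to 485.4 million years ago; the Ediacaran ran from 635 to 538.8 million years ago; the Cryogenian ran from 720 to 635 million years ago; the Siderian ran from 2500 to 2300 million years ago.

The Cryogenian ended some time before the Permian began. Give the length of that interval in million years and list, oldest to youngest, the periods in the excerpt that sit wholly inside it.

The Cryogenian closes at 635 Ma and the Permian opens at 298.9 Ma, so the interval is 635 − 298.9 = 336.1 Myr.
A period fits inside if it starts at or after 635 Ma and ends at or before 298.9 Ma; oldest first that gives Ediacaran, Cambrian, Ordovician, Silurian, Devonian, Carboniferous.

336.1 million years; Ediacaran, Cambrian, Ordovician, Silurian, Devonian, Carboniferous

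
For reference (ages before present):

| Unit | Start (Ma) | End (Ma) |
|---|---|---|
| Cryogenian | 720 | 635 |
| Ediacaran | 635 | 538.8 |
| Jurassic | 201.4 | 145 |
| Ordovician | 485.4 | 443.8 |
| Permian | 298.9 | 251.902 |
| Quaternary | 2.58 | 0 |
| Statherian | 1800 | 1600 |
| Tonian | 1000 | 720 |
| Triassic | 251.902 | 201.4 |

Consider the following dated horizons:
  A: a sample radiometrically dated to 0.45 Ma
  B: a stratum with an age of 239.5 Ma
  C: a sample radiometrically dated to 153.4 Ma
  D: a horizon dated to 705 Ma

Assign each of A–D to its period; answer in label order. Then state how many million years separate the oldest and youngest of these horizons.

A — Quaternary; B — Triassic; C — Jurassic; D — Cryogenian; span 704.55 million years

A: 0.45 Ma lies in 2.58–0 Ma, so Quaternary.
B: 239.5 Ma lies in 251.902–201.4 Ma, so Triassic.
C: 153.4 Ma lies in 201.4–145 Ma, so Jurassic.
D: 705 Ma lies in 720–635 Ma, so Cryogenian.
Oldest = 705 Ma, youngest = 0.45 Ma → span 704.55 Myr.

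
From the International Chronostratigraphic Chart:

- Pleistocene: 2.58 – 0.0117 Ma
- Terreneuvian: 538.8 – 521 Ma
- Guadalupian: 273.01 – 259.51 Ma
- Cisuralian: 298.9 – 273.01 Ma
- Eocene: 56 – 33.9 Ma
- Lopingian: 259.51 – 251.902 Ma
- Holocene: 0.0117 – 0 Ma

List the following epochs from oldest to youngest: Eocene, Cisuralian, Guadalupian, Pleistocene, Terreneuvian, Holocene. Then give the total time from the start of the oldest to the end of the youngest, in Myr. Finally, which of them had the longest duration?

Terreneuvian → Cisuralian → Guadalupian → Eocene → Pleistocene → Holocene; total span 538.8 Myr; longest is Cisuralian

Start ages (Ma): Terreneuvian 538.8, Cisuralian 298.9, Guadalupian 273.01, Eocene 56, Pleistocene 2.58, Holocene 0.0117.
Ordered oldest to youngest: Terreneuvian, Cisuralian, Guadalupian, Eocene, Pleistocene, Holocene.
Span = 538.8 − 0 = 538.8 Myr.
Durations: Terreneuvian 17.8, Pleistocene 2.5683, Guadalupian 13.5, Cisuralian 25.89, Eocene 22.1, Holocene 0.0117 → longest is Cisuralian (25.89 Myr).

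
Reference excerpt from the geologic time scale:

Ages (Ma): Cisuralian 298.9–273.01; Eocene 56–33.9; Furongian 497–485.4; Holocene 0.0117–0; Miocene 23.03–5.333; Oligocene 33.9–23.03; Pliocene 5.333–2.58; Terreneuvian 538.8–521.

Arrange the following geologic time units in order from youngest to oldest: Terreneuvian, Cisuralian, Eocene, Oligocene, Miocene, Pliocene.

Pliocene, then Miocene, then Oligocene, then Eocene, then Cisuralian, then Terreneuvian

Sorting by start age (ascending Ma, since larger Ma = older): Pliocene began 5.333, Miocene began 23.03, Oligocene began 33.9, Eocene began 56, Cisuralian began 298.9, Terreneuvian began 538.8.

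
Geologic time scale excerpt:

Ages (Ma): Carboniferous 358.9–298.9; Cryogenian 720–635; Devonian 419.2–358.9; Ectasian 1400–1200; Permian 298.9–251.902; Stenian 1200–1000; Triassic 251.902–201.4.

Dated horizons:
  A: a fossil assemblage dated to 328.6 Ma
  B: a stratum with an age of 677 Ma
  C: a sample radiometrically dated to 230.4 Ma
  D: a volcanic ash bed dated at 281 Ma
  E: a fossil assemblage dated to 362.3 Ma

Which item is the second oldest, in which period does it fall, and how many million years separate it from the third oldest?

E, in the Devonian; 33.7 million years to A

Sorted oldest-first by Ma: B (677), E (362.3), A (328.6), D (281), C (230.4).
The second oldest is E at 362.3 Ma, which lies in 419.2–358.9 Ma: the Devonian.
The third oldest is A at 328.6 Ma; separation = |362.3 − 328.6| = 33.7 Myr.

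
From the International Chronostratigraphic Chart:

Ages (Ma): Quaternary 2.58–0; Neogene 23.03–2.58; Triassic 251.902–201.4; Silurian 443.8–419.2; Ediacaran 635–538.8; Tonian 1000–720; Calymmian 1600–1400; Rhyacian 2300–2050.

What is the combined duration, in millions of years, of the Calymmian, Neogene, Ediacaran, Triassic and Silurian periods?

Duration is start − end for each: (1600 − 1400) + (23.03 − 2.58) + (635 − 538.8) + (251.902 − 201.4) + (443.8 − 419.2).
That is 200 + 20.45 + 96.2 + 50.502 + 24.6, which totals 391.752 million years.

391.752 million years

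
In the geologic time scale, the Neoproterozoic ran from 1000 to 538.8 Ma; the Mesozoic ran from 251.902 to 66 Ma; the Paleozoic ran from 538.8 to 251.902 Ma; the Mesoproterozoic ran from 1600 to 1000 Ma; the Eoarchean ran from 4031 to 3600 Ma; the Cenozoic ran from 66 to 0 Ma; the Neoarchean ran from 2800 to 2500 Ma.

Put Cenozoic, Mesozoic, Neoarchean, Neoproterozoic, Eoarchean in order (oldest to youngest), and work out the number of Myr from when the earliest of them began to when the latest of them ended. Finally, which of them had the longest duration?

Eoarchean, Neoarchean, Neoproterozoic, Mesozoic, Cenozoic; total span 4031 Myr; longest is Neoproterozoic

From the excerpt: Cenozoic 66–0; Mesozoic 251.902–66; Neoarchean 2800–2500; Neoproterozoic 1000–538.8; Eoarchean 4031–3600 (Ma).
Larger Ma is earlier, so the oldest is Eoarchean and the youngest is Cenozoic; oldest to youngest: Eoarchean, Neoarchean, Neoproterozoic, Mesozoic, Cenozoic.
Oldest start 4031 minus youngest end 0 gives 4031 Myr overall.
Individual lengths (start − end): Mesozoic 185.902; Neoarchean 300; Cenozoic 66; Eoarchean 431; Neoproterozoic 461.2. The largest is Neoproterozoic at 461.2 Myr.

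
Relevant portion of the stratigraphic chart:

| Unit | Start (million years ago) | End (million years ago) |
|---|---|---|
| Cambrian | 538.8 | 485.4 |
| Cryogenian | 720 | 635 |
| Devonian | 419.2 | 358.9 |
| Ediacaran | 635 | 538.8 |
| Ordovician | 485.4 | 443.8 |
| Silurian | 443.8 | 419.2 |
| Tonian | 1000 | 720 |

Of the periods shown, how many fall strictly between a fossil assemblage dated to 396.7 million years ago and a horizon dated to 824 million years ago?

824 Ma sits inside the Tonian (1000–720) and 396.7 Ma inside the Devonian (419.2–358.9); neither of those is wholly between the two dates.
The listed periods lying completely between them are Cryogenian, Ediacaran, Cambrian, Ordovician, Silurian — 5 in all.

5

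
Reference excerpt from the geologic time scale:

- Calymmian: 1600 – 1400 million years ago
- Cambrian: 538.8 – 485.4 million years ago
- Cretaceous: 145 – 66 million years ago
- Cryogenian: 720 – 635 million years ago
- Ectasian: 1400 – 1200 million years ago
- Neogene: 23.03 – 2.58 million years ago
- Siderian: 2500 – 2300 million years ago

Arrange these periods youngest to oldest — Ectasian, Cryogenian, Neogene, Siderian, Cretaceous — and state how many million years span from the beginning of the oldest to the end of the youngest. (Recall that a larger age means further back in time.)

Neogene, Cretaceous, Cryogenian, Ectasian, Siderian; total span 2497.42 Myr

From the excerpt: Ectasian 1400–1200; Cryogenian 720–635; Neogene 23.03–2.58; Siderian 2500–2300; Cretaceous 145–66 (Ma).
Larger Ma is earlier, so the oldest is Siderian and the youngest is Neogene; youngest to oldest: Neogene, Cretaceous, Cryogenian, Ectasian, Siderian.
Oldest start 2500 minus youngest end 2.58 gives 2497.42 Myr overall.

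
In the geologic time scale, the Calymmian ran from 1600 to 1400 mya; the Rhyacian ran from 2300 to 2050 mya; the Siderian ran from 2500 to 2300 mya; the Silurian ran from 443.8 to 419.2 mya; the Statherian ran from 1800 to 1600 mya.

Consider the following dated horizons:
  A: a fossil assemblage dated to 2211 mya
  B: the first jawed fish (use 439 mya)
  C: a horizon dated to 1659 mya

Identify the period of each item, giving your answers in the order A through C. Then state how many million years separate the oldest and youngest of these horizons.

A: 2211 Ma lies in 2300–2050 Ma, so Rhyacian.
B: 439 Ma lies in 443.8–419.2 Ma, so Silurian.
C: 1659 Ma lies in 1800–1600 Ma, so Statherian.
Oldest = 2211 Ma, youngest = 439 Ma → span 1772 Myr.

A — Rhyacian; B — Silurian; C — Statherian; span 1772 million years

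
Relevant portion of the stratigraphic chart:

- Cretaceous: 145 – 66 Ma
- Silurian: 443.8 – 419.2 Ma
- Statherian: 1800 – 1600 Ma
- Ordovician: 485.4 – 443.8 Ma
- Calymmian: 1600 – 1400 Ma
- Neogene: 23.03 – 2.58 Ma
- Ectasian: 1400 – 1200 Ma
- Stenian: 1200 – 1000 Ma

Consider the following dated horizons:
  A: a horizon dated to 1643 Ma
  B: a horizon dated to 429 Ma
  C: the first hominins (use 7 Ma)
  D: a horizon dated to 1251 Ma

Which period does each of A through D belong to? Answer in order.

Match each age against the start–end ranges in the excerpt: A = 1643 Ma → Statherian (1800–1600); B = 429 Ma → Silurian (443.8–419.2); C = 7 Ma → Neogene (23.03–2.58); D = 1251 Ma → Ectasian (1400–1200).

A — Statherian; B — Silurian; C — Neogene; D — Ectasian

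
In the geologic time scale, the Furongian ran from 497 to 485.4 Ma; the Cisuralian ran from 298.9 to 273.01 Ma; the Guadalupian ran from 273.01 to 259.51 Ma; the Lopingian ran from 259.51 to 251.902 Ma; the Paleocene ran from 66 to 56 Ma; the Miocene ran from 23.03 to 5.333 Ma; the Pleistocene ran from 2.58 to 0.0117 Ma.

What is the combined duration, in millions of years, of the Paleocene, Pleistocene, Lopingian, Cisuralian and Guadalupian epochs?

59.5663 million years

Each duration: Paleocene = 10; Pleistocene = 2.5683; Lopingian = 7.608; Cisuralian = 25.89; Guadalupian = 13.5.
Sum: 10 + 2.5683 + 7.608 + 25.89 + 13.5 = 59.5663 Myr.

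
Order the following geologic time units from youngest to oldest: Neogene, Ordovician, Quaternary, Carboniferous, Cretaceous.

Group by era (each group listed oldest first) — Paleozoic: Ordovician, Carboniferous; Mesozoic: Cretaceous; Cenozoic: Neogene, Quaternary. The eras run Paleozoic → Mesozoic → Cenozoic. Concatenating the groups in that era order and then reversing gives youngest to oldest.

Quaternary, Neogene, Cretaceous, Carboniferous, Ordovician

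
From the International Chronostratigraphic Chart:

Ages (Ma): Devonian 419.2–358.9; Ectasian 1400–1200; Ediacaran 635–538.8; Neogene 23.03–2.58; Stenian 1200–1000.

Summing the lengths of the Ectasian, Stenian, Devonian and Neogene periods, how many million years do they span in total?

Each duration: Ectasian = 200; Stenian = 200; Devonian = 60.3; Neogene = 20.45.
Sum: 200 + 200 + 60.3 + 20.45 = 480.75 Myr.

480.75 million years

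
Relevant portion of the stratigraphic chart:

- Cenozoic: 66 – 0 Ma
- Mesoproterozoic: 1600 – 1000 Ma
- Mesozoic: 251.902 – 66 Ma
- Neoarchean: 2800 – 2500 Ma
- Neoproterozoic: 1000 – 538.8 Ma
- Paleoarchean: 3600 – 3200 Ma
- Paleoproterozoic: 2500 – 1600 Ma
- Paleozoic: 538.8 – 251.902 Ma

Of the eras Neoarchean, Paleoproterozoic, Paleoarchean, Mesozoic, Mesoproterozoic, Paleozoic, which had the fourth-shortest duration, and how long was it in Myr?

Paleoarchean, 400 million years

Start − end for each: Neoarchean 2800 − 2500 = 300; Paleoproterozoic 2500 − 1600 = 900; Paleoarchean 3600 − 3200 = 400; Mesozoic 251.902 − 66 = 185.902; Mesoproterozoic 1600 − 1000 = 600; Paleozoic 538.8 − 251.902 = 286.898.
Ranking these from shortest: Mesozoic < Paleozoic < Neoarchean < Paleoarchean < Mesoproterozoic < Paleoproterozoic.
Position 4 in that ranking is Paleoarchean, which lasted 400 Myr.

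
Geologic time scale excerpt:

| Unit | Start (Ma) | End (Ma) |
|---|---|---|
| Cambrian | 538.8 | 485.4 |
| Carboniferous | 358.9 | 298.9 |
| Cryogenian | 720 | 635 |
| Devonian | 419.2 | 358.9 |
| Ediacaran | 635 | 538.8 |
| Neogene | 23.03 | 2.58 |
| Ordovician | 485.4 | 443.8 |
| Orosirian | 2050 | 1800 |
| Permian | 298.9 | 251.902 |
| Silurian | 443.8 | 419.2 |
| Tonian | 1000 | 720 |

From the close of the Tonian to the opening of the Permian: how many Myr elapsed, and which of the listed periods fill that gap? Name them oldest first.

421.1 million years; Cryogenian, Ediacaran, Cambrian, Ordovician, Silurian, Devonian, Carboniferous

The Tonian closes at 720 Ma and the Permian opens at 298.9 Ma, so the interval is 720 − 298.9 = 421.1 Myr.
A period fits inside if it starts at or after 720 Ma and ends at or before 298.9 Ma; oldest first that gives Cryogenian, Ediacaran, Cambrian, Ordovician, Silurian, Devonian, Carboniferous.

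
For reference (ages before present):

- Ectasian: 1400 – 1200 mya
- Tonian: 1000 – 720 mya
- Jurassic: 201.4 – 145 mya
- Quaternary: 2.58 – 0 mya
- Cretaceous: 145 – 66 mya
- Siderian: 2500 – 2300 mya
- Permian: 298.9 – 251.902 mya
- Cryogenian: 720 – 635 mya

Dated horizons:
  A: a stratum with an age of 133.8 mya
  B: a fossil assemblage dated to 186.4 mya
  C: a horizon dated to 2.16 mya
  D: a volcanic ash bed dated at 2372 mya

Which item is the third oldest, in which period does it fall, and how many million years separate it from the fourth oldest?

Larger Ma means older, so oldest first: D 2372 > B 186.4 > A 133.8 > C 2.16.
Counting 3 along gives A (133.8 Ma); the excerpt puts that inside the Cretaceous, 145–66 Ma.
Next in line is C (2.16 Ma), and 133.8 − 2.16 = 131.64 Myr.

A, in the Cretaceous; 131.64 million years to C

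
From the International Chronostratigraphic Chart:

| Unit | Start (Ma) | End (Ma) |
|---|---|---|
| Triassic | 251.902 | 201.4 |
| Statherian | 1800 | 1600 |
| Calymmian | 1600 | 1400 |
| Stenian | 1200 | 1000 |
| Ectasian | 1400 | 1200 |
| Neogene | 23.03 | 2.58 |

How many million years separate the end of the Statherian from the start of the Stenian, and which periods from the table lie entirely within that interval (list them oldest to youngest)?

The Statherian closes at 1600 Ma and the Stenian opens at 1200 Ma, so the interval is 1600 − 1200 = 400 Myr.
A period fits inside if it starts at or after 1600 Ma and ends at or before 1200 Ma; oldest first that gives Calymmian, Ectasian.

400 million years; Calymmian, Ectasian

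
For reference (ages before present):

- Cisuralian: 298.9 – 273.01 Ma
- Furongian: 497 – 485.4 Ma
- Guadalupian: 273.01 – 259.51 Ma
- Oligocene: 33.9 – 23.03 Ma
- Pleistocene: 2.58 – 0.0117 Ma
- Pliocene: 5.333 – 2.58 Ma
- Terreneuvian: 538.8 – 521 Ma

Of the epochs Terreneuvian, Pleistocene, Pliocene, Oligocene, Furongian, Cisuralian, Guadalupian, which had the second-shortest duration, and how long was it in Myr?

Start − end for each: Terreneuvian 538.8 − 521 = 17.8; Pleistocene 2.58 − 0.0117 = 2.5683; Pliocene 5.333 − 2.58 = 2.753; Oligocene 33.9 − 23.03 = 10.87; Furongian 497 − 485.4 = 11.6; Cisuralian 298.9 − 273.01 = 25.89; Guadalupian 273.01 − 259.51 = 13.5.
Ranking these from shortest: Pleistocene < Pliocene < Oligocene < Furongian < Guadalupian < Terreneuvian < Cisuralian.
Position 2 in that ranking is Pliocene, which lasted 2.753 Myr.

Pliocene, 2.753 million years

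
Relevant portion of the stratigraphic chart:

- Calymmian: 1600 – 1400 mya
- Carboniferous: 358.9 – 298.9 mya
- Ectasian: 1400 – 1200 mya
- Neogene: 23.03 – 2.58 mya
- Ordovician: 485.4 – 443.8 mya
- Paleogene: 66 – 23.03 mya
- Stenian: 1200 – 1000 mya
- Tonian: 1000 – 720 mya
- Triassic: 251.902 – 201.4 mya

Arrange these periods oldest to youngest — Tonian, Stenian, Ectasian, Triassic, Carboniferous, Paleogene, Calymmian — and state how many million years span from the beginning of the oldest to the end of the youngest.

Calymmian, Ectasian, Stenian, Tonian, Carboniferous, Triassic, Paleogene; total span 1576.97 Myr

Start ages (Ma): Calymmian 1600, Ectasian 1400, Stenian 1200, Tonian 1000, Carboniferous 358.9, Triassic 251.902, Paleogene 66.
Ordered oldest to youngest: Calymmian, Ectasian, Stenian, Tonian, Carboniferous, Triassic, Paleogene.
Span = 1600 − 23.03 = 1576.97 Myr.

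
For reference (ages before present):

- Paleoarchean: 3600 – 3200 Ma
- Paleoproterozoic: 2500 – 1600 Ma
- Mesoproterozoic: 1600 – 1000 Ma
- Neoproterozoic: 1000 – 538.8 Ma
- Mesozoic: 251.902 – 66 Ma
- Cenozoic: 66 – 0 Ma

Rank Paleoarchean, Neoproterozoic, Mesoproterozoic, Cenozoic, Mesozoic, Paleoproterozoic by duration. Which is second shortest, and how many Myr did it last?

Start − end for each: Paleoarchean 3600 − 3200 = 400; Neoproterozoic 1000 − 538.8 = 461.2; Mesoproterozoic 1600 − 1000 = 600; Cenozoic 66 − 0 = 66; Mesozoic 251.902 − 66 = 185.902; Paleoproterozoic 2500 − 1600 = 900.
Ranking these from shortest: Cenozoic < Mesozoic < Paleoarchean < Neoproterozoic < Mesoproterozoic < Paleoproterozoic.
Position 2 in that ranking is Mesozoic, which lasted 185.902 Myr.

Mesozoic, 185.902 million years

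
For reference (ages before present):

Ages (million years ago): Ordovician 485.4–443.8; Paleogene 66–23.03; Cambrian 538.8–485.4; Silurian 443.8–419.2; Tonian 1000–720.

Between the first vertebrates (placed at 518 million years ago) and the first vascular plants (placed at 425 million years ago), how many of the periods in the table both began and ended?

518 Ma sits inside the Cambrian (538.8–485.4) and 425 Ma inside the Silurian (443.8–419.2); neither of those is wholly between the two dates.
The listed periods lying completely between them are Ordovician — 1 in all.

1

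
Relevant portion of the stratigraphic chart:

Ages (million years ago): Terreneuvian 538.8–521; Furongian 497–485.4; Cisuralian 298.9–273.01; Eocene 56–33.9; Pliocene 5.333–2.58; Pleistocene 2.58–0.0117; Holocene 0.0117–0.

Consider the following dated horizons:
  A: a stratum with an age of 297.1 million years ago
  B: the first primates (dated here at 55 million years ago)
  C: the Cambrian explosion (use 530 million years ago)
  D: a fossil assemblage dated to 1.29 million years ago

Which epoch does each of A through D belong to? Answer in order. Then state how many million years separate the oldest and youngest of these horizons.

A: 297.1 Ma lies in 298.9–273.01 Ma, so Cisuralian.
B: 55 Ma lies in 56–33.9 Ma, so Eocene.
C: 530 Ma lies in 538.8–521 Ma, so Terreneuvian.
D: 1.29 Ma lies in 2.58–0.0117 Ma, so Pleistocene.
Oldest = 530 Ma, youngest = 1.29 Ma → span 528.71 Myr.

A — Cisuralian; B — Eocene; C — Terreneuvian; D — Pleistocene; span 528.71 million years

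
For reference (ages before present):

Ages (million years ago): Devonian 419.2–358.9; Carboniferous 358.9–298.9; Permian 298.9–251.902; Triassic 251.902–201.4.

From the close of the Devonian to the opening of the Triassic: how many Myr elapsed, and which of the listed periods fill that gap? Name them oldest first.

The Devonian closes at 358.9 Ma and the Triassic opens at 251.902 Ma, so the interval is 358.9 − 251.902 = 106.998 Myr.
A period fits inside if it starts at or after 358.9 Ma and ends at or before 251.902 Ma; oldest first that gives Carboniferous, Permian.

106.998 million years; Carboniferous, Permian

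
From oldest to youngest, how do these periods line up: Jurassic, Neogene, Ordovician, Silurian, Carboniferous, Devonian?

Ordovician → Silurian → Devonian → Carboniferous → Jurassic → Neogene

Group by era (each group listed oldest first) — Paleozoic: Ordovician, Silurian, Devonian, Carboniferous; Mesozoic: Jurassic; Cenozoic: Neogene. The eras run Paleozoic → Mesozoic → Cenozoic. Concatenating the groups in that era order gives oldest to youngest directly.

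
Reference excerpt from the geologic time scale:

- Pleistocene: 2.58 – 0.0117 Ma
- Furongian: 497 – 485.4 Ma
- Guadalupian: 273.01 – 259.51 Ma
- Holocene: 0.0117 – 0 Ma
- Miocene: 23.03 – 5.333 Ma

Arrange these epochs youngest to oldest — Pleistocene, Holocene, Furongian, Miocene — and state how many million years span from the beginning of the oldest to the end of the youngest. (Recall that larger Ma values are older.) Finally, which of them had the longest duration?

Holocene, Pleistocene, Miocene, Furongian; total span 497 Myr; longest is Miocene

From the excerpt: Pleistocene 2.58–0.0117; Holocene 0.0117–0; Furongian 497–485.4; Miocene 23.03–5.333 (Ma).
Larger Ma is earlier, so the oldest is Furongian and the youngest is Holocene; youngest to oldest: Holocene, Pleistocene, Miocene, Furongian.
Oldest start 497 minus youngest end 0 gives 497 Myr overall.
Individual lengths (start − end): Holocene 0.0117; Furongian 11.6; Pleistocene 2.5683; Miocene 17.697. The largest is Miocene at 17.697 Myr.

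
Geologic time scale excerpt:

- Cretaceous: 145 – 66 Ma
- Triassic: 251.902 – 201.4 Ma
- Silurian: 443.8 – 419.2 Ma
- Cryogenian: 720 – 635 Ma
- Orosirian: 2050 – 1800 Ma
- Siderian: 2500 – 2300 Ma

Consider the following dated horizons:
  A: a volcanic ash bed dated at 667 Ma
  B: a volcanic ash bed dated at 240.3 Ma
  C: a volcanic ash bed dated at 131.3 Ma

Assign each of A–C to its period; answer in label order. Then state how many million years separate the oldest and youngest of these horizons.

A — Cryogenian; B — Triassic; C — Cretaceous; span 535.7 million years

A: 667 Ma lies in 720–635 Ma, so Cryogenian.
B: 240.3 Ma lies in 251.902–201.4 Ma, so Triassic.
C: 131.3 Ma lies in 145–66 Ma, so Cretaceous.
Oldest = 667 Ma, youngest = 131.3 Ma → span 535.7 Myr.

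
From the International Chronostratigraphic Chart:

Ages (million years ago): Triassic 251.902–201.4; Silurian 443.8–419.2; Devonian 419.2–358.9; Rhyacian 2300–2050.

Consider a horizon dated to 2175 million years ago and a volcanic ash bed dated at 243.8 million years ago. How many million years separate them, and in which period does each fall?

Elapsed time: 2175 − 243.8 = 1931.2 Myr.
2175 Ma lies within 2300–2050 Ma: Rhyacian.
243.8 Ma lies within 251.902–201.4 Ma: Triassic.

1931.2 million years apart; the first in the Rhyacian, the second in the Triassic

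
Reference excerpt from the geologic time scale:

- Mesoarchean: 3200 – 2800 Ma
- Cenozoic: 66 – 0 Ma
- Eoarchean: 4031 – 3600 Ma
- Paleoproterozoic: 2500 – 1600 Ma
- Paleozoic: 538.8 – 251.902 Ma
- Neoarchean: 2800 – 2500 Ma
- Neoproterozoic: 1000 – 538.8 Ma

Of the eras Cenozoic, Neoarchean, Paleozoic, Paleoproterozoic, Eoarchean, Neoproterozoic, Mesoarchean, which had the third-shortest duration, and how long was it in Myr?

Neoarchean, 300 million years

Durations: Cenozoic 66; Neoarchean 300; Paleozoic 286.898; Paleoproterozoic 900; Eoarchean 431; Neoproterozoic 461.2; Mesoarchean 400 Myr.
Sorted shortest-first: Cenozoic (66), Paleozoic (286.898), Neoarchean (300), Mesoarchean (400), Eoarchean (431), Neoproterozoic (461.2), Paleoproterozoic (900).
The third shortest is Neoarchean at 300 Myr.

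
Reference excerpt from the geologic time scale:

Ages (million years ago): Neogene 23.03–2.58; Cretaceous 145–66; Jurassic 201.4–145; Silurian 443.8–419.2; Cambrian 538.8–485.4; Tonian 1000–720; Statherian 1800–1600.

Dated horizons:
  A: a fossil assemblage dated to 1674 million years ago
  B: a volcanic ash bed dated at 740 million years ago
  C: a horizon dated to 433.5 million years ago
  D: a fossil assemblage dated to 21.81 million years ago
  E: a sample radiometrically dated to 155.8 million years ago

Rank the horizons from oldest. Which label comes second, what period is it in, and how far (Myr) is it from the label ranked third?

Larger Ma means older, so oldest first: A 1674 > B 740 > C 433.5 > E 155.8 > D 21.81.
Counting 2 along gives B (740 Ma); the excerpt puts that inside the Tonian, 1000–720 Ma.
Next in line is C (433.5 Ma), and 740 − 433.5 = 306.5 Myr.

B, in the Tonian; 306.5 million years to C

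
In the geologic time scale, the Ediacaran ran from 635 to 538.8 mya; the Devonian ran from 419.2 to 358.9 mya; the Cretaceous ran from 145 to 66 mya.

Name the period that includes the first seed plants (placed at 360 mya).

360 Ma lies between 419.2 and 358.9 Ma, so it falls in the Devonian.

Devonian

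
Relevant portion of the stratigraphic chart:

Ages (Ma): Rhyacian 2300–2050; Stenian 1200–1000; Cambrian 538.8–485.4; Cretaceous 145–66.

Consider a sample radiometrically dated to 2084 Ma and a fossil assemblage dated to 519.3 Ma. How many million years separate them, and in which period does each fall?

1564.7 million years apart; the first in the Rhyacian, the second in the Cambrian

Elapsed time: 2084 − 519.3 = 1564.7 Myr.
2084 Ma lies within 2300–2050 Ma: Rhyacian.
519.3 Ma lies within 538.8–485.4 Ma: Cambrian.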